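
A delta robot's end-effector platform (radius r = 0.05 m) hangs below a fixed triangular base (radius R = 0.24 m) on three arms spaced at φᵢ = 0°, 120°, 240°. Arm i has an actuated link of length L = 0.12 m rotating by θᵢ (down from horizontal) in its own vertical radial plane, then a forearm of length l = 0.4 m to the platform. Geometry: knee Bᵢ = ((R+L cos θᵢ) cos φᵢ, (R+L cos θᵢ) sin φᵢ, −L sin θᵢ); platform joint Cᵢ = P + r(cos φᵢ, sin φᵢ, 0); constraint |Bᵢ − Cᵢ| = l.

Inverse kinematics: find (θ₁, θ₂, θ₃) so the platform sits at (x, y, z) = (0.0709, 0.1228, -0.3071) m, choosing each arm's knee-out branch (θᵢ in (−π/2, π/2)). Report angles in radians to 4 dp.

arm 1 (φ=0.0°): x'=0.0709, y'=0.1228
  A=0.1191, B=-0.3071, C=(l²−L²−A²−y'²−z²)/(2L)=0.0918
  θ1 = atan2(B,A) + arccos(C/0.3294) = 0.0876
rotate P by −φ2: (0.0709, -0.1228, -0.3071)
  e−x'=0.1191;  (l²−L²−(e−x')²−y'²−z²)/2L = 0.0918
  √(A²+B²)=0.3294;  θ2 = -1.2008+1.2885 ≈ 0.0876
φ3=240.0° → target in arm frame (-0.1418, 0.0000)
  e−x'=0.3318;  (l²−L²−(e−x')²−y'²−z²)/2L = -0.2450
  √(A²+B²)=0.4521;  θ3 = -0.7468+2.1435 ≈ 1.3967

θ₁ = 0.0876, θ₂ = 0.0876, θ₃ = 1.3967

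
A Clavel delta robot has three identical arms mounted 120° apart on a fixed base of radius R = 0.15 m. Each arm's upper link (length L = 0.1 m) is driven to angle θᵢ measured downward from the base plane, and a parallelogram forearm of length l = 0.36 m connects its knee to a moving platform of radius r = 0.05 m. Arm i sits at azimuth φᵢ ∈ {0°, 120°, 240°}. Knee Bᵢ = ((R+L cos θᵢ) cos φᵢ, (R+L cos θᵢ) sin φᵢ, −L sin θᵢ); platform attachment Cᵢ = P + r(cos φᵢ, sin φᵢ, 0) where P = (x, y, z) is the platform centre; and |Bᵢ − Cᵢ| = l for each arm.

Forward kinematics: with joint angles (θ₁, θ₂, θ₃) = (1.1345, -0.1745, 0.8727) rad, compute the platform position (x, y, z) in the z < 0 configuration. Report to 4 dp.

(-0.0982, 0.1062, -0.3366)

arm 1 at φ=0.0°: e+L cos θ1 = 0.1423;  O1 = (0.1423, 0.0000, -0.0906)
O2 = (0.1985·cos120.0°, 0.1985·sin120.0°, 0.0174) = (-0.0992, 0.1719, 0.0174)
O3 = (0.1643·cos240.0°, 0.1643·sin240.0°, -0.0766) = (-0.0821, -0.1423, -0.0766)
subtract pairs → two planes through P
plane₁₂: -0.4830x+0.3438y+0.2160z = 0.0112
Cramer: x(z) = -0.0162+0.2437z;  y(z) = 0.0100-0.2858z
quadratic in z: (1.1411)z²+(0.0983)z+(-0.0962)=0, √Δ=0.6699 → z ∈ {-0.3366, 0.2504}; z = -0.3366 (taking z<0)
x = -0.0982, y = 0.1062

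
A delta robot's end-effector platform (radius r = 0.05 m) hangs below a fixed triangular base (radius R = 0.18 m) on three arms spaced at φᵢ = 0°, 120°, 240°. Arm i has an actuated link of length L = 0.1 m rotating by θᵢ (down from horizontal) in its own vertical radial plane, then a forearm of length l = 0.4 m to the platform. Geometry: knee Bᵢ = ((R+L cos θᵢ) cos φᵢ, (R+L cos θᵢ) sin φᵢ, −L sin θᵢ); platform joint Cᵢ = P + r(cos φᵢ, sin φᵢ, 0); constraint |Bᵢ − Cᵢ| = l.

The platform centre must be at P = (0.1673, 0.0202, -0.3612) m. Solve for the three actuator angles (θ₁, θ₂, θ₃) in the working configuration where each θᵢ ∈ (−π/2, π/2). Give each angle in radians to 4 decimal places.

θ₁ = -0.3496, θ₂ = 1.0474, θ₃ = 1.2216

arm 1 (φ=0.0°): x'=0.1673, y'=0.0202
  A cos θ + B sin θ = C:  -0.0373·cos θ + -0.3612·sin θ = 0.0887
  γ=atan2(-0.3612,-0.0373)=-1.6737;  ψ=arccos(0.2442)=1.3241;  θ1=γ+ψ≈-0.3496
φ2=120.0° → target in arm frame (-0.0662, -0.1550)
  A cos θ + B sin θ = C:  0.1962·cos θ + -0.3612·sin θ = -0.2148
  θ2 = atan2(B,A) + arccos(C/0.4110) = 1.0474
arm 3 (φ=240.0°): x'=-0.1011, y'=0.1348
  A cos θ + B sin θ = C:  0.2311·cos θ + -0.3612·sin θ = -0.2603
  γ=atan2(-0.3612,0.2311)=-1.0015;  ψ=arccos(-0.6070)=2.2231;  θ3=γ+ψ≈1.2216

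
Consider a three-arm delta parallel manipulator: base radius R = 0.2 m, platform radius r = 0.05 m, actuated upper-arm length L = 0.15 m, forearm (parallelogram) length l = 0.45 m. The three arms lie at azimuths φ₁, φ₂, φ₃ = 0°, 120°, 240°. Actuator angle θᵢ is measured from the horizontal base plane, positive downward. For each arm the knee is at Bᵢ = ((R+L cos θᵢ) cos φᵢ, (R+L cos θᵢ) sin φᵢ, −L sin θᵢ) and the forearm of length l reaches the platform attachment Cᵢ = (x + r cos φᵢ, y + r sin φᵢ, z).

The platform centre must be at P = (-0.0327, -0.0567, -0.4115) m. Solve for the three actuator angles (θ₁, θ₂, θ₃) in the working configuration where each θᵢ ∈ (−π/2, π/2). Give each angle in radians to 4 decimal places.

rotate P by −φ1: (-0.0327, -0.0567, -0.4115)
  A=0.1827, B=-0.4115, C=(l²−L²−A²−y'²−z²)/(2L)=-0.0864
  θ1 = atan2(B,A) + arccos(C/0.4502) = 0.6110
φ2=120.0° → target in arm frame (-0.0328, 0.0567)
  A cos θ + B sin θ = C:  0.1828·cos θ + -0.4115·sin θ = -0.0865
  θ2 = atan2(B,A) + arccos(C/0.4503) = 0.6112
φ3=240.0° → target in arm frame (0.0655, 0.0000)
  e−x'=0.0845;  (l²−L²−(e−x')²−y'²−z²)/2L = 0.0117
  θ3 = atan2(B,A) + arccos(C/0.4201) = 0.1747

θ₁ = 0.6110, θ₂ = 0.6112, θ₃ = 0.1747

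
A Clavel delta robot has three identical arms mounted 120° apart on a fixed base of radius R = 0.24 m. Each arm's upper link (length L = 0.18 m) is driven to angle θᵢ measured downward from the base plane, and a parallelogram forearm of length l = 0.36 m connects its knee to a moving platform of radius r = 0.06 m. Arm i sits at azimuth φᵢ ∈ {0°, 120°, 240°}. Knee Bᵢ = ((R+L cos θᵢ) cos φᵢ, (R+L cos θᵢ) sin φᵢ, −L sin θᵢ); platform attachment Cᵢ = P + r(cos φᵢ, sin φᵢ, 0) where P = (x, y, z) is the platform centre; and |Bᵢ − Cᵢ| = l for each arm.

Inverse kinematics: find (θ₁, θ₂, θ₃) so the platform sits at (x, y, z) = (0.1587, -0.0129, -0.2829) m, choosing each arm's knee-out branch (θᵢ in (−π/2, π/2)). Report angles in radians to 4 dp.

rotate P by −φ1: (0.1587, -0.0129, -0.2829)
  A cos θ + B sin θ = C:  0.0213·cos θ + -0.2829·sin θ = 0.0460
  θ1 = atan2(B,A) + arccos(C/0.2837) = -0.0876
arm 2 (φ=120.0°): x'=-0.0905, y'=-0.1310
  A cos θ + B sin θ = C:  0.2705·cos θ + -0.2829·sin θ = -0.2033
  γ=atan2(-0.2829,0.2705)=-0.8078;  ψ=arccos(-0.5193)=2.1168;  θ2=γ+ψ≈1.3090
φ3=240.0° → target in arm frame (-0.0682, 0.1439)
  A cos θ + B sin θ = C:  0.2482·cos θ + -0.2829·sin θ = -0.1809
  θ3 = atan2(B,A) + arccos(C/0.3763) = 1.2216

θ₁ = -0.0876, θ₂ = 1.3090, θ₃ = 1.2216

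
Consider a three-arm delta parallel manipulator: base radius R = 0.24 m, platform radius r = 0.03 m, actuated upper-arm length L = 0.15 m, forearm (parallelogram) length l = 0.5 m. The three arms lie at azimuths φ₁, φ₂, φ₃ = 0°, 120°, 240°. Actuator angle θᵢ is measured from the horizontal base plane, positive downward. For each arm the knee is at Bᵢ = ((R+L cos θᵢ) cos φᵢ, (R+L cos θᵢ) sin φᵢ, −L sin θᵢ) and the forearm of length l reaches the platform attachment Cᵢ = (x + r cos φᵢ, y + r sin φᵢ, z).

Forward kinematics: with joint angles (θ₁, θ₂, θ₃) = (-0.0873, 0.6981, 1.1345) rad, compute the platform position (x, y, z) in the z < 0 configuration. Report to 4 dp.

(0.1369, 0.0605, -0.4305)

arm 1 at φ=0.0°: e+L cos θ1 = 0.3594;  S1 = (0.3594, 0.0000, 0.0131)
arm 2 at φ=120.0°: e+L cos θ2 = 0.3249;  S2 = (-0.1625, 0.2814, -0.0964)
φ3=240.0°: virtual centre (-0.1367, -0.2368, -0.1359), radius l
eliminate P² terms by subtracting sphere 1 from 2 and 3
plane₁₂: -1.0438x+0.5628y+-0.2190z = -0.0145
Cramer: x(z) = 0.0258-0.2579z;  y(z) = 0.0222-0.0891z
quadratic in z: (1.0744)z²+(0.1419)z+(-0.1381)=0, √Δ=0.7832 → z ∈ {-0.4305, 0.2984}; z = -0.4305 (taking z<0)
x = 0.1369, y = 0.0605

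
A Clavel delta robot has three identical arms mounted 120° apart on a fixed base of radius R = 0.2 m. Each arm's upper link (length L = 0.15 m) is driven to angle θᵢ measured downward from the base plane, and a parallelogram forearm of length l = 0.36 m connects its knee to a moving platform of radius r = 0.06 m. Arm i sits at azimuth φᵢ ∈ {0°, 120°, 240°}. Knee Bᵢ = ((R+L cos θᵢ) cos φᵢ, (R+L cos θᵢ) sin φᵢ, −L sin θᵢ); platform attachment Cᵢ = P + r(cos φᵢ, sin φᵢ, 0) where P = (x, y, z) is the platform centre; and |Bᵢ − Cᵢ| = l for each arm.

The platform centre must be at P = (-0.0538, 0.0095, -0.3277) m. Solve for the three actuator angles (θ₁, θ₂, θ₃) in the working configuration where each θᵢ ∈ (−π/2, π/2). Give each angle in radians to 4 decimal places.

θ₁ = 0.8726, θ₂ = 0.4364, θ₃ = 0.5237

rotate P by −φ1: (-0.0538, 0.0095, -0.3277)
  A=0.1938, B=-0.3277, C=(l²−L²−A²−y'²−z²)/(2L)=-0.1265
  γ=atan2(-0.3277,0.1938)=-1.0367;  ψ=arccos(-0.3321)=1.9094;  θ1=γ+ψ≈0.8726
φ2=120.0° → target in arm frame (0.0351, 0.0418)
  e−x'=0.1049;  (l²−L²−(e−x')²−y'²−z²)/2L = -0.0435
  √(A²+B²)=0.3441;  θ2 = -1.2611+1.6974 ≈ 0.4364
arm 3 (φ=240.0°): x'=0.0187, y'=-0.0513
  A=0.1213, B=-0.3277, C=(l²−L²−A²−y'²−z²)/(2L)=-0.0588
  θ3 = atan2(B,A) + arccos(C/0.3494) = 0.5237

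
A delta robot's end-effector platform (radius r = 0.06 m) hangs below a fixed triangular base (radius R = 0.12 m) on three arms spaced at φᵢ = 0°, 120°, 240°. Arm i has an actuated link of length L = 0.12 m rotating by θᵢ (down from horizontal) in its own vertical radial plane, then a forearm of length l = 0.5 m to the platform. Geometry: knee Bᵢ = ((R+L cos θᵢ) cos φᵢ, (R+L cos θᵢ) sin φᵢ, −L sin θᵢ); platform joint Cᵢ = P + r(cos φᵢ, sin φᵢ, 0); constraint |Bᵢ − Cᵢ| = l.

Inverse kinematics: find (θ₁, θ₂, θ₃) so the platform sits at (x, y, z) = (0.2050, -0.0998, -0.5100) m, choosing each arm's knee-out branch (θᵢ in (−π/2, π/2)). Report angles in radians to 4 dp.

θ₁ = 0.1742, θ₂ = 1.3089, θ₃ = 0.8725

arm 1 (φ=0.0°): x'=0.2050, y'=-0.0998
  A=-0.1450, B=-0.5100, C=(l²−L²−A²−y'²−z²)/(2L)=-0.2312
  √(A²+B²)=0.5302;  θ1 = -1.8478+2.0220 ≈ 0.1742
φ2=120.0° → target in arm frame (-0.1889, -0.1276)
  A=0.2489, B=-0.5100, C=(l²−L²−A²−y'²−z²)/(2L)=-0.4282
  γ=atan2(-0.5100,0.2489)=-1.1167;  ψ=arccos(-0.7544)=2.4256;  θ2=γ+ψ≈1.3089
φ3=240.0° → target in arm frame (-0.0161, 0.2274)
  A cos θ + B sin θ = C:  0.0761·cos θ + -0.5100·sin θ = -0.3417
  γ=atan2(-0.5100,0.0761)=-1.4227;  ψ=arccos(-0.6627)=2.2952;  θ3=γ+ψ≈0.8725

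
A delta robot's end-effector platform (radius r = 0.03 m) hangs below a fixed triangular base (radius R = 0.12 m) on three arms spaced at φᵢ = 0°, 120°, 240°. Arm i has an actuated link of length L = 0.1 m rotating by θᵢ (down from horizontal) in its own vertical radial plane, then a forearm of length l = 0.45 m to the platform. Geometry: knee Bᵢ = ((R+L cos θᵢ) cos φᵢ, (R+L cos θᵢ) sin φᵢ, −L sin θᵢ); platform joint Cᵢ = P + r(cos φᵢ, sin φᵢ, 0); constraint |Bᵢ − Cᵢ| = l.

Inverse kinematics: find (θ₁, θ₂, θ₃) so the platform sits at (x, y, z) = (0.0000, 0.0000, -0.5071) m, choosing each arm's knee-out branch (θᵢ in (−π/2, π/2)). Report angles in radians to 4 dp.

rotate P by −φ1: (0.0000, 0.0000, -0.5071)
  A cos θ + B sin θ = C:  0.0900·cos θ + -0.5071·sin θ = -0.3638
  θ1 = atan2(B,A) + arccos(C/0.5150) = 0.9599
rotate P by −φ2: (0.0000, 0.0000, -0.5071)
  e−x'=0.0900;  (l²−L²−(e−x')²−y'²−z²)/2L = -0.3638
  √(A²+B²)=0.5150;  θ2 = -1.3951+2.3550 ≈ 0.9599
arm 3 (φ=240.0°): x'=0.0000, y'=0.0000
  A cos θ + B sin θ = C:  0.0900·cos θ + -0.5071·sin θ = -0.3638
  γ=atan2(-0.5071,0.0900)=-1.3951;  ψ=arccos(-0.7063)=2.3550;  θ3=γ+ψ≈0.9599

θ₁ = 0.9599, θ₂ = 0.9599, θ₃ = 0.9599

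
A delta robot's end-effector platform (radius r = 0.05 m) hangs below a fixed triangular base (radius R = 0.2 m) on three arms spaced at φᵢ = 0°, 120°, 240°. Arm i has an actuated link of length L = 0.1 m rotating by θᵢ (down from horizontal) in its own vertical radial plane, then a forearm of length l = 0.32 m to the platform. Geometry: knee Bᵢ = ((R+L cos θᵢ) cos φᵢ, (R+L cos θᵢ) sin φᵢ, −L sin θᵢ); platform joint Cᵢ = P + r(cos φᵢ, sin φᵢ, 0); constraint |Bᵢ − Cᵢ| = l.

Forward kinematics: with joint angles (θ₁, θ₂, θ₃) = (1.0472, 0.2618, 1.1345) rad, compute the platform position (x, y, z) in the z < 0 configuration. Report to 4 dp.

arm 1 at φ=0.0°: e+L cos θ1 = 0.2000;  S1 = (0.2000, 0.0000, -0.0866)
arm 2 at φ=120.0°: e+L cos θ2 = 0.2466;  S2 = (-0.1233, 0.2136, -0.0259)
φ3=240.0°: virtual centre (-0.0961, -0.1665, -0.0906), radius l
subtract pairs → two planes through P
linear system: -0.6466x+0.4271y = 0.0140−0.1214z; -0.5923x+-0.3330y = -0.0023−-0.0081z
Cramer: x(z) = -0.0078+0.0790z;  y(z) = 0.0209-0.1647z
quadratic in z: (1.0334)z²+(0.1335)z+(-0.0513)=0, √Δ=0.4793 → z ∈ {-0.2965, 0.1673}; z = -0.2965 (taking z<0)
x = -0.0312, y = 0.0697

(-0.0312, 0.0697, -0.2965)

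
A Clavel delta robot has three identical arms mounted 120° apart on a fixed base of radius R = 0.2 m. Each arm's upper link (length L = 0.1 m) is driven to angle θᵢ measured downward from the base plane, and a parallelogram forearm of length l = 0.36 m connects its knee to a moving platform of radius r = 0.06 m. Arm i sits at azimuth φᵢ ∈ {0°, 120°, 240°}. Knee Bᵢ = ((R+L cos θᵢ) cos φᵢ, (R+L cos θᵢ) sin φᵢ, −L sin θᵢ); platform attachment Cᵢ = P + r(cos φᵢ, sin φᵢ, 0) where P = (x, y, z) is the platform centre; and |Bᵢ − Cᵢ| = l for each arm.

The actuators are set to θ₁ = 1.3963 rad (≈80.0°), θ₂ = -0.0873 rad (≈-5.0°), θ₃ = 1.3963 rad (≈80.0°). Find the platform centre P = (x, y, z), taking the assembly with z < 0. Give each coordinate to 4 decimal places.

φ1=0.0°: virtual centre (0.1574, 0.0000, -0.0985), radius l
O2 = (0.2396·cos120.0°, 0.2396·sin120.0°, 0.0087) = (-0.1198, 0.2075, 0.0087)
arm 3 at φ=240.0°: e+L cos θ3 = 0.1574;  O3 = (-0.0787, -0.1363, -0.0985)
subtract pairs → two planes through P
plane₁₂: -0.5543x+0.4150y+0.2144z = 0.0230
Cramer: x(z) = -0.0181+0.1684z;  y(z) = 0.0313-0.2917z
quadratic in z: (1.1134)z²+(0.1196)z+(-0.0881)=0, √Δ=0.6378 → z ∈ {-0.3401, 0.2327}; z = -0.3401 (taking z<0)
x = -0.0754, y = 0.1305

(-0.0754, 0.1305, -0.3401)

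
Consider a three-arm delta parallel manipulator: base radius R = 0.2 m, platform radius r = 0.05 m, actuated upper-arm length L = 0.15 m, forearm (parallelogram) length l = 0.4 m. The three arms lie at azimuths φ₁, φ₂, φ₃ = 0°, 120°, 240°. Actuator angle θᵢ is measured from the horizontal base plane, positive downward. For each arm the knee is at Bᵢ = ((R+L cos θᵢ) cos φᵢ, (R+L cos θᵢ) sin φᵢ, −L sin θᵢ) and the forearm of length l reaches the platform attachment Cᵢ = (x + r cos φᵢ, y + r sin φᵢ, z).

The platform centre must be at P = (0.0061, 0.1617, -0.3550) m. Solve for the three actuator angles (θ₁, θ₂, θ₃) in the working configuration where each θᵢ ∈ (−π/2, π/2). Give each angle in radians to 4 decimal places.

arm 1 (φ=0.0°): x'=0.0061, y'=0.1617
  A=0.1439, B=-0.3550, C=(l²−L²−A²−y'²−z²)/(2L)=-0.1179
  θ1 = atan2(B,A) + arccos(C/0.3831) = 0.6981
φ2=120.0° → target in arm frame (0.1370, -0.0861)
  e−x'=0.0130;  (l²−L²−(e−x')²−y'²−z²)/2L = 0.0130
  θ2 = atan2(B,A) + arccos(C/0.3552) = 0.0002
φ3=240.0° → target in arm frame (-0.1431, -0.0756)
  e−x'=0.2931;  (l²−L²−(e−x')²−y'²−z²)/2L = -0.2671
  θ3 = atan2(B,A) + arccos(C/0.4604) = 1.3092

θ₁ = 0.6981, θ₂ = 0.0002, θ₃ = 1.3092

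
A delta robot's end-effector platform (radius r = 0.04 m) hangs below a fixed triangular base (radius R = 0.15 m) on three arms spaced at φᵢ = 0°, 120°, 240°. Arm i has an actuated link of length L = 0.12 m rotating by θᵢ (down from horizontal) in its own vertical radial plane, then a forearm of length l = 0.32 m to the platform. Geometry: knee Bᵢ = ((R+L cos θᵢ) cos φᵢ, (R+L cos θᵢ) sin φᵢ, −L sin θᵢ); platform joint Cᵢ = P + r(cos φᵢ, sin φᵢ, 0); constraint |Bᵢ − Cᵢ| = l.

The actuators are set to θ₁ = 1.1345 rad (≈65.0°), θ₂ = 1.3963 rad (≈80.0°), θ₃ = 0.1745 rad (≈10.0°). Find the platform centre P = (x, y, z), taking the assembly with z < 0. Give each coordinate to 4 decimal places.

φ1=0.0°: virtual centre (0.1607, 0.0000, -0.1088), radius l
φ2=120.0°: virtual centre (-0.0654, 0.1133, -0.1182), radius l
φ3=240.0°: virtual centre (-0.1141, -0.1976, -0.0208), radius l
subtract pairs → two planes through P
[-0.4523 0.2266 -0.0188]·P = -0.0066;  [-0.5496 -0.3952 0.1758]·P = 0.0148
det = 0.3033;  x = -0.0025+0.1068z,  y = -0.0340+0.2964z
sphere 1 gives Az²+Bz+C=0 with A=1.0992, B=0.1625, C=-0.0628;  B²−4AC=0.3024;  roots -0.3240, 0.1762;  negative root z = -0.3240
x = -0.0371, y = -0.1301

(-0.0371, -0.1301, -0.3240)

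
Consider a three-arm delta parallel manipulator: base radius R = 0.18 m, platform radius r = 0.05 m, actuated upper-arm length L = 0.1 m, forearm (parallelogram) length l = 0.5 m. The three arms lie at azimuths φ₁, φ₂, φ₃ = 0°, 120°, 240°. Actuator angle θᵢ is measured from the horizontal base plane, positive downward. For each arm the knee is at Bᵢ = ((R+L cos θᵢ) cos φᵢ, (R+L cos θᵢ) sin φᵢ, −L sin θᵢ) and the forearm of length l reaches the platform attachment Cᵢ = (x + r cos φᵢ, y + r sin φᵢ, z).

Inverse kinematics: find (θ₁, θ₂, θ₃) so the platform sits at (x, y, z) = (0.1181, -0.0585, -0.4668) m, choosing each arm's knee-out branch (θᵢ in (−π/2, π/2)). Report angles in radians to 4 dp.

θ₁ = -0.1743, θ₂ = 0.8726, θ₃ = 0.4361

arm 1 (φ=0.0°): x'=0.1181, y'=-0.0585
  e−x'=0.0119;  (l²−L²−(e−x')²−y'²−z²)/2L = 0.0927
  γ=atan2(-0.4668,0.0119)=-1.5453;  ψ=arccos(0.1985)=1.3710;  θ1=γ+ψ≈-0.1743
φ2=120.0° → target in arm frame (-0.1097, -0.0730)
  A=0.2397, B=-0.4668, C=(l²−L²−A²−y'²−z²)/(2L)=-0.2035
  θ2 = atan2(B,A) + arccos(C/0.5248) = 0.8726
rotate P by −φ3: (-0.0084, 0.1315, -0.4668)
  e−x'=0.1384;  (l²−L²−(e−x')²−y'²−z²)/2L = -0.0718
  γ=atan2(-0.4668,0.1384)=-1.2826;  ψ=arccos(-0.1474)=1.7187;  θ3=γ+ψ≈0.4361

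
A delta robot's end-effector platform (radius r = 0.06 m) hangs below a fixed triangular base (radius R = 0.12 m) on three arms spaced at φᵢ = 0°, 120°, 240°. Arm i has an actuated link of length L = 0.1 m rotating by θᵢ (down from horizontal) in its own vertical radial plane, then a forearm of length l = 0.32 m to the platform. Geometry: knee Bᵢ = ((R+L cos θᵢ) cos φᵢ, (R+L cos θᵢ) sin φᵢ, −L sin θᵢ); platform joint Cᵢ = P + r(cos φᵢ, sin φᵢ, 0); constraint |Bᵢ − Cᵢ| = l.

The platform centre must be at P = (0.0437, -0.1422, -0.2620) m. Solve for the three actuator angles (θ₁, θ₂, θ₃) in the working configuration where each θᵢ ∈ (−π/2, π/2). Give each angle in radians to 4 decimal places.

θ₁ = -0.0002, θ₂ = 0.9594, θ₃ = -0.3495

rotate P by −φ1: (0.0437, -0.1422, -0.2620)
  A=0.0163, B=-0.2620, C=(l²−L²−A²−y'²−z²)/(2L)=0.0163
  √(A²+B²)=0.2625;  θ1 = -1.5087+1.5085 ≈ -0.0002
arm 2 (φ=120.0°): x'=-0.1450, y'=0.0333
  e−x'=0.2050;  (l²−L²−(e−x')²−y'²−z²)/2L = -0.0969
  θ2 = atan2(B,A) + arccos(C/0.3327) = 0.9594
rotate P by −φ3: (0.1013, 0.1089, -0.2620)
  A=-0.0413, B=-0.2620, C=(l²−L²−A²−y'²−z²)/(2L)=0.0509
  θ3 = atan2(B,A) + arccos(C/0.2652) = -0.3495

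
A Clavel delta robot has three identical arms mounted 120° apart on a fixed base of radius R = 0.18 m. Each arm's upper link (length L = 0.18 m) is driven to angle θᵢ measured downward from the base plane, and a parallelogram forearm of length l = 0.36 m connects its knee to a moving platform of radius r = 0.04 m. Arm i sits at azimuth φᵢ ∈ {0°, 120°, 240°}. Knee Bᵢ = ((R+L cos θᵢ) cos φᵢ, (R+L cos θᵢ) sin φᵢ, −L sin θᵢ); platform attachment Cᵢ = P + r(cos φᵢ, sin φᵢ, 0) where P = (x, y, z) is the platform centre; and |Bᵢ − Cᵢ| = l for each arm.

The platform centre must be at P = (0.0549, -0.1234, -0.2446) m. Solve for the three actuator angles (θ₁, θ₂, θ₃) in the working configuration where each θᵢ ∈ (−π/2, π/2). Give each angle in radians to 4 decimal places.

θ₁ = 0.1743, θ₂ = 1.1345, θ₃ = 0.0005

φ1=0.0° → target in arm frame (0.0549, -0.1234)
  e−x'=0.0851;  (l²−L²−(e−x')²−y'²−z²)/2L = 0.0414
  √(A²+B²)=0.2590;  θ1 = -1.2360+1.4103 ≈ 0.1743
rotate P by −φ2: (-0.1343, 0.0142, -0.2446)
  A=0.2743, B=-0.2446, C=(l²−L²−A²−y'²−z²)/(2L)=-0.1058
  θ2 = atan2(B,A) + arccos(C/0.3675) = 1.1345
rotate P by −φ3: (0.0794, 0.1092, -0.2446)
  e−x'=0.0606;  (l²−L²−(e−x')²−y'²−z²)/2L = 0.0605
  √(A²+B²)=0.2520;  θ3 = -1.3280+1.3285 ≈ 0.0005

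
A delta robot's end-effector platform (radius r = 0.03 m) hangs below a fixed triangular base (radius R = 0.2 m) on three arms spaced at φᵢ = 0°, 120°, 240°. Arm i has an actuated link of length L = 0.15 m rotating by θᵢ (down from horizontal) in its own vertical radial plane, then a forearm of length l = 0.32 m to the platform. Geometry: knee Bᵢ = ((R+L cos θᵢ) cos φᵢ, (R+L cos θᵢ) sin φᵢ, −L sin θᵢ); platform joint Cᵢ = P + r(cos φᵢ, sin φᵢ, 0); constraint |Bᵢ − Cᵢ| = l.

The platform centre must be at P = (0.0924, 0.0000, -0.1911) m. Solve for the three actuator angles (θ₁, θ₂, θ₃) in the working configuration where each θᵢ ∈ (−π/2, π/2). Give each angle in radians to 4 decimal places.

θ₁ = -0.2625, θ₂ = 0.9600, θ₃ = 0.9600

rotate P by −φ1: (0.0924, 0.0000, -0.1911)
  A=0.0776, B=-0.1911, C=(l²−L²−A²−y'²−z²)/(2L)=0.1245
  γ=atan2(-0.1911,0.0776)=-1.1851;  ψ=arccos(0.6038)=0.9226;  θ1=γ+ψ≈-0.2625
arm 2 (φ=120.0°): x'=-0.0462, y'=-0.0800
  A cos θ + B sin θ = C:  0.2162·cos θ + -0.1911·sin θ = -0.0325
  √(A²+B²)=0.2886;  θ2 = -0.7239+1.6838 ≈ 0.9600
φ3=240.0° → target in arm frame (-0.0462, 0.0800)
  A cos θ + B sin θ = C:  0.2162·cos θ + -0.1911·sin θ = -0.0325
  γ=atan2(-0.1911,0.2162)=-0.7239;  ψ=arccos(-0.1128)=1.6838;  θ3=γ+ψ≈0.9600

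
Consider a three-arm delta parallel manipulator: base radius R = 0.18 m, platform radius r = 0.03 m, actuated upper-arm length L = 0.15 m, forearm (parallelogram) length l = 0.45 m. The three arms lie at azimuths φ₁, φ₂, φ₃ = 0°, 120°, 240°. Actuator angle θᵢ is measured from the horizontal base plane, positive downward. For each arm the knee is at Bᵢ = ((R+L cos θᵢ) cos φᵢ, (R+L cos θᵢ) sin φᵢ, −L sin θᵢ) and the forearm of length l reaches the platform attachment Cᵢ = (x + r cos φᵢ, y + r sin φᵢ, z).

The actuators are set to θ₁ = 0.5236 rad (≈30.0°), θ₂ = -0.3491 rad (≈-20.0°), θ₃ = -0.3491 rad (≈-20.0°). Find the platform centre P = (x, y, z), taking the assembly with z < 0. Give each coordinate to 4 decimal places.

(-0.0985, 0.0000, -0.3186)

O1 = (0.2799·cos0.0°, 0.2799·sin0.0°, -0.0750) = (0.2799, 0.0000, -0.0750)
φ2=120.0°: virtual centre (-0.1455, 0.2520, 0.0513), radius l
O3 = (0.2910·cos240.0°, 0.2910·sin240.0°, 0.0513) = (-0.1455, -0.2520, 0.0513)
eliminate P² terms by subtracting sphere 1 from 2 and 3
plane₁₂: -0.8508x+0.5039y+0.2526z = 0.0033
det = 0.8575;  x = -0.0039+0.2969z,  y = 0.0000+0.0000z
sphere 1 gives Az²+Bz+C=0 with A=1.0882, B=-0.0185, C=-0.1163;  B²−4AC=0.5067;  roots -0.3186, 0.3356;  negative root z = -0.3186
x = -0.0985, y = 0.0000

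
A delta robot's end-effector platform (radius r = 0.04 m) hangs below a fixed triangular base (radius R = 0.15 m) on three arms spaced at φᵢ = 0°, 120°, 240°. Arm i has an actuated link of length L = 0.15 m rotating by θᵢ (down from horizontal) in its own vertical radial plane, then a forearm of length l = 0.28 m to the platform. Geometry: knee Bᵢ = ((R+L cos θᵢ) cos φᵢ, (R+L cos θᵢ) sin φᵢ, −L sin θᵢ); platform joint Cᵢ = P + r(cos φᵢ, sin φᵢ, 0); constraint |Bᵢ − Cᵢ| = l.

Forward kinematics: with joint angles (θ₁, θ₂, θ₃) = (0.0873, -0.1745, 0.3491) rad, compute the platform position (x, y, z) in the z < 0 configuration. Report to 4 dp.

arm 1 at φ=0.0°: ρ1 = 0.2594;  centre 1 = (0.2594, 0.0000, -0.0131)
centre 2 = (0.2577·cos120.0°, 0.2577·sin120.0°, 0.0260) = (-0.1289, 0.2232, 0.0260)
arm 3 at φ=240.0°: ρ3 = 0.2510;  centre 3 = (-0.1255, -0.2173, -0.0513)
subtract pairs → two planes through P
linear system: -0.7766x+0.4464y = -0.0004−0.0782z; -0.7698x+-0.4347y = -0.0019−-0.0765z
det = 0.6812;  x = 0.0015+-0.0002z,  y = 0.0017+-0.1756z
sphere 1 gives Az²+Bz+C=0 with A=1.0308, B=0.0257, C=-0.0117;  B²−4AC=0.0488;  roots -0.1196, 0.0947;  negative root z = -0.1196
x = 0.0015, y = 0.0227

(0.0015, 0.0227, -0.1196)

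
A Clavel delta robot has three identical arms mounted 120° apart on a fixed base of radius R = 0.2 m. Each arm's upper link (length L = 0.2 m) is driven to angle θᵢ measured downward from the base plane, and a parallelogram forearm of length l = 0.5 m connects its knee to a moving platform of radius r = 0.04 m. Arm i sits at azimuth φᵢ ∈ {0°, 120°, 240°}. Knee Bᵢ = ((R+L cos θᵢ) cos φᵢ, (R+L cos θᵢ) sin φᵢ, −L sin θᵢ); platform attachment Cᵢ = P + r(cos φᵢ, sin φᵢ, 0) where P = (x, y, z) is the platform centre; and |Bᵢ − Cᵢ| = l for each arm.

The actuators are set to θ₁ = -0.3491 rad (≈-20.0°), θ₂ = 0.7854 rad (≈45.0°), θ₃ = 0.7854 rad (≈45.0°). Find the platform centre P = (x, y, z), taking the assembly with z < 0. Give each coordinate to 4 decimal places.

(0.1851, 0.0000, -0.4043)

φ1=0.0°: virtual centre (0.3479, 0.0000, 0.0684), radius l
O2 = (0.3014·cos120.0°, 0.3014·sin120.0°, -0.1414) = (-0.1507, 0.2610, -0.1414)
O3 = (0.3014·cos240.0°, 0.3014·sin240.0°, -0.1414) = (-0.1507, -0.2610, -0.1414)
|O₂|²−|O₁|² = -0.0149;  |O₃|²−|O₁|² = -0.0149
[-0.9973 0.5221 -0.4197]·P = -0.0149;  [-0.9973 -0.5221 -0.4197]·P = -0.0149
Cramer: x(z) = 0.0149-0.4208z;  y(z) = 0.0000+0.0000z
quadratic in z: (1.1771)z²+(0.1434)z+(-0.1344)=0, √Δ=0.8084 → z ∈ {-0.4043, 0.2825}; z = -0.4043 (taking z<0)
x = 0.1851, y = 0.0000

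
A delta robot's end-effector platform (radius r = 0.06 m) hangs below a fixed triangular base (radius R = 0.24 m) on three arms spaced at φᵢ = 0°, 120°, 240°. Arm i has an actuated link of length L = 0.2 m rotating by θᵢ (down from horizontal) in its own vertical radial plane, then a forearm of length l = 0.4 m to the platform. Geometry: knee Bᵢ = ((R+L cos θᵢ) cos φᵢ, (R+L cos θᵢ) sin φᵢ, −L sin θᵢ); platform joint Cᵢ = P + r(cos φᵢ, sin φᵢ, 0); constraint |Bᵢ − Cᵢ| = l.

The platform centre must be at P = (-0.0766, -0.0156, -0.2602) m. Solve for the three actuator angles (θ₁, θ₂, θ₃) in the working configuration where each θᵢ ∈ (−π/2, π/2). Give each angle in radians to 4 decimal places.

arm 1 (φ=0.0°): x'=-0.0766, y'=-0.0156
  A cos θ + B sin θ = C:  0.2566·cos θ + -0.2602·sin θ = -0.0345
  √(A²+B²)=0.3654;  θ1 = -0.7924+1.6653 ≈ 0.8729
rotate P by −φ2: (0.0248, 0.0741, -0.2602)
  A=0.1552, B=-0.2602, C=(l²−L²−A²−y'²−z²)/(2L)=0.0568
  γ=atan2(-0.2602,0.1552)=-1.0330;  ψ=arccos(0.1874)=1.3823;  θ2=γ+ψ≈0.3493
arm 3 (φ=240.0°): x'=0.0518, y'=-0.0585
  A cos θ + B sin θ = C:  0.1282·cos θ + -0.2602·sin θ = 0.0811
  θ3 = atan2(B,A) + arccos(C/0.2901) = 0.1744

θ₁ = 0.8729, θ₂ = 0.3493, θ₃ = 0.1744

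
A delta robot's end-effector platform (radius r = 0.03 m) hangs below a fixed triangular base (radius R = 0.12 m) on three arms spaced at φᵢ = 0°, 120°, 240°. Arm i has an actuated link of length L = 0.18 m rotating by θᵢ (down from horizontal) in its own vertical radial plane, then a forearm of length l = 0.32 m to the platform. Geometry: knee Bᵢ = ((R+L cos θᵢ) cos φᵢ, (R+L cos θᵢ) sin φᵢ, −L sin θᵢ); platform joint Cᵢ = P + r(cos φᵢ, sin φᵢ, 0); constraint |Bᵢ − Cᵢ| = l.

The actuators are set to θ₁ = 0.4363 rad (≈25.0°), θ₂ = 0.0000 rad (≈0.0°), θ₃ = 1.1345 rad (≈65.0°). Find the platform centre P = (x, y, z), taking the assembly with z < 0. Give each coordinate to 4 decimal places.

arm 1 at φ=0.0°: ρ1 = 0.2531;  S1 = (0.2531, 0.0000, -0.0761)
S2 = (0.2700·cos120.0°, 0.2700·sin120.0°, 0.0000) = (-0.1350, 0.2338, 0.0000)
S3 = (0.1661·cos240.0°, 0.1661·sin240.0°, -0.1631) = (-0.0830, -0.1438, -0.1631)
eliminate P² terms by subtracting sphere 1 from 2 and 3
plane₁₂: -0.7763x+0.4677y+0.1521z = 0.0030
det = 0.5377;  x = 0.0120+-0.0701z,  y = 0.0264+-0.4416z
quadratic in z: (1.2000)z²+(0.1626)z+(-0.0378)=0, √Δ=0.4558 → z ∈ {-0.2577, 0.1222}; z = -0.2577 (taking z<0)
x = 0.0301, y = 0.1402

(0.0301, 0.1402, -0.2577)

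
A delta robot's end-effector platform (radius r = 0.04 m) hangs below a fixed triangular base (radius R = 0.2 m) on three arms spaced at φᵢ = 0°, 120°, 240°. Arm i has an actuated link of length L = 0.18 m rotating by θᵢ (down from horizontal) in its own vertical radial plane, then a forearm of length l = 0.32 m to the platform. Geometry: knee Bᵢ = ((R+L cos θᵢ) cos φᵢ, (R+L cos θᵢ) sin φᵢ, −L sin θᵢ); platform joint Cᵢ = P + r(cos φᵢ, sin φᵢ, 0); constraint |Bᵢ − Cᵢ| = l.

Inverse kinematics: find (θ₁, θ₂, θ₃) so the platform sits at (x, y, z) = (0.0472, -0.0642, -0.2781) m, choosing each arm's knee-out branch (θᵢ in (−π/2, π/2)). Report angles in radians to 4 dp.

θ₁ = 0.6111, θ₂ = 1.2218, θ₃ = 0.6981

φ1=0.0° → target in arm frame (0.0472, -0.0642)
  A=0.1128, B=-0.2781, C=(l²−L²−A²−y'²−z²)/(2L)=-0.0672
  γ=atan2(-0.2781,0.1128)=-1.1855;  ψ=arccos(-0.2239)=1.7966;  θ1=γ+ψ≈0.6111
arm 2 (φ=120.0°): x'=-0.0792, y'=-0.0088
  A=0.2392, B=-0.2781, C=(l²−L²−A²−y'²−z²)/(2L)=-0.1795
  θ2 = atan2(B,A) + arccos(C/0.3668) = 1.2218
φ3=240.0° → target in arm frame (0.0320, 0.0730)
  A=0.1280, B=-0.2781, C=(l²−L²−A²−y'²−z²)/(2L)=-0.0807
  γ=atan2(-0.2781,0.1280)=-1.1394;  ψ=arccos(-0.2636)=1.8375;  θ3=γ+ψ≈0.6981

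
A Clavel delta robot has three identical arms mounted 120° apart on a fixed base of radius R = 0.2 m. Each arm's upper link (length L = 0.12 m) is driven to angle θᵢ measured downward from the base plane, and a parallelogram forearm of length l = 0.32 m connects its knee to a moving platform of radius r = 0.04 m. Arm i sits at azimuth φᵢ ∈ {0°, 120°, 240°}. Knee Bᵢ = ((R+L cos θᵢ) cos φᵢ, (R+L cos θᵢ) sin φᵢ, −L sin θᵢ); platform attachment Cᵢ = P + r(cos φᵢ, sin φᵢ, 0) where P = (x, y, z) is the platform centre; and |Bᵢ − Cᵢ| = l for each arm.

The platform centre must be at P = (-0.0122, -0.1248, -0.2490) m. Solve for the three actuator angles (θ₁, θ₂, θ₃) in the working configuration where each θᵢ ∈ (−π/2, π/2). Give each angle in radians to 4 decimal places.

rotate P by −φ1: (-0.0122, -0.1248, -0.2490)
  e−x'=0.1722;  (l²−L²−(e−x')²−y'²−z²)/2L = -0.0801
  θ1 = atan2(B,A) + arccos(C/0.3027) = 0.8729
φ2=120.0° → target in arm frame (-0.1020, 0.0730)
  A=0.2620, B=-0.2490, C=(l²−L²−A²−y'²−z²)/(2L)=-0.1998
  θ2 = atan2(B,A) + arccos(C/0.3614) = 1.3966
rotate P by −φ3: (0.1142, 0.0518, -0.2490)
  e−x'=0.0458;  (l²−L²−(e−x')²−y'²−z²)/2L = 0.0884
  γ=atan2(-0.2490,0.0458)=-1.3888;  ψ=arccos(0.3491)=1.2142;  θ3=γ+ψ≈-0.1746

θ₁ = 0.8729, θ₂ = 1.3966, θ₃ = -0.1746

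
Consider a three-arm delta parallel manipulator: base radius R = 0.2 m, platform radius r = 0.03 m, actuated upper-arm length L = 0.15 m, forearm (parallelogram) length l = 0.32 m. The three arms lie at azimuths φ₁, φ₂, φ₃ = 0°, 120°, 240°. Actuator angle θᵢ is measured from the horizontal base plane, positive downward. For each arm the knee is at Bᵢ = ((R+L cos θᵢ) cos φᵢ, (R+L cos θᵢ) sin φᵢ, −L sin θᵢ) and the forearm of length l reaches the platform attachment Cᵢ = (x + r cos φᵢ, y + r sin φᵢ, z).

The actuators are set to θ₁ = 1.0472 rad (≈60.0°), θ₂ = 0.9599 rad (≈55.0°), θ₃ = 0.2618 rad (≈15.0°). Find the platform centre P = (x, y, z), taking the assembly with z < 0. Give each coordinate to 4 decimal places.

φ1=0.0°: virtual centre (0.2450, 0.0000, -0.1299), radius l
centre 2 = (0.2560·cos120.0°, 0.2560·sin120.0°, -0.1229) = (-0.1280, 0.2217, -0.1229)
arm 3 at φ=240.0°: ρ3 = 0.3149;  centre 3 = (-0.1574, -0.2727, -0.0388)
subtract pairs → two planes through P
[-0.7460 0.4435 0.0141]·P = 0.0038;  [-0.8049 -0.5454 0.1822]·P = 0.0238
det = 0.7638;  x = -0.0165+0.1158z,  y = -0.0193+0.1631z
into |P−centre ₁|² = l²: 1.0400z² + 0.1930z + -0.0168 = 0;  Δ = 0.1071;  z = -0.2501 or 0.0645 → z<0 root = -0.2501
x = -0.0454, y = -0.0600

(-0.0454, -0.0600, -0.2501)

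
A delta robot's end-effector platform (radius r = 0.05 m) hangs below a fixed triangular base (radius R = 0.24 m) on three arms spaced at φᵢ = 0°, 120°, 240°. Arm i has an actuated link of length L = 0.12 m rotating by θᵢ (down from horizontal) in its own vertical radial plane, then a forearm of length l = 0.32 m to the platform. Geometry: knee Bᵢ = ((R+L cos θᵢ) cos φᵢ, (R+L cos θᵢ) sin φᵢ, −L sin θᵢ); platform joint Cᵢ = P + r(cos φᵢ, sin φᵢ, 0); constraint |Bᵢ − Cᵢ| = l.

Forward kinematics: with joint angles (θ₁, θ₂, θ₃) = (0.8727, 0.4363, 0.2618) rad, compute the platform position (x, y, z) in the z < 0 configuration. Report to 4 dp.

(-0.0386, -0.0093, -0.1859)

arm 1 at φ=0.0°: ρ1 = 0.2671;  centre 1 = (0.2671, 0.0000, -0.0919)
centre 2 = (0.2988·cos120.0°, 0.2988·sin120.0°, -0.0507) = (-0.1494, 0.2587, -0.0507)
φ3=240.0°: virtual centre (-0.1530, -0.2649, -0.0311), radius l
|centre ₂|²−|centre ₁|² = 0.0120;  |centre ₃|²−|centre ₁|² = 0.0147
linear system: -0.8330x+0.5175y = 0.0120−0.0824z; -0.8402x+-0.5299y = 0.0147−0.1217z
det = 0.8761;  x = -0.0160+0.1218z,  y = -0.0025+0.0367z
into |P−centre ₁|² = l²: 1.0162z² + 0.1147z + -0.0138 = 0;  Δ = 0.0692;  z = -0.1859 or 0.0730 → z<0 root = -0.1859
x = -0.0386, y = -0.0093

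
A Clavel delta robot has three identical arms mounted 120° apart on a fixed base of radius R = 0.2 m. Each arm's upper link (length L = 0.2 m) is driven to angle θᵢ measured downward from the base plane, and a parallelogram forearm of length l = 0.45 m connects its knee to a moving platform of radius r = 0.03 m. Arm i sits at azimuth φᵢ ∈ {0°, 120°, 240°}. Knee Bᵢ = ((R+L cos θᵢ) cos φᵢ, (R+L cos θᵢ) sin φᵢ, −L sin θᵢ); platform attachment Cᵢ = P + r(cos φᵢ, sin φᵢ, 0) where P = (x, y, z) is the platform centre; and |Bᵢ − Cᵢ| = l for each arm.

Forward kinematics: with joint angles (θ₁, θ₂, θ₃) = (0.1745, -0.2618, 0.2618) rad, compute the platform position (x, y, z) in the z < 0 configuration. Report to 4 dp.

(-0.0157, 0.0440, -0.2673)

φ1=0.0°: virtual centre (0.3670, 0.0000, -0.0347), radius l
O2 = (0.3632·cos120.0°, 0.3632·sin120.0°, 0.0518) = (-0.1816, 0.3145, 0.0518)
arm 3 at φ=240.0°: (R−r)+L cos θ3 = 0.3632;  O3 = (-0.1816, -0.3145, -0.0518)
eliminate P² terms by subtracting sphere 1 from 2 and 3
[-1.0971 0.6291 0.1730]·P = -0.0013;  [-1.0971 -0.6291 -0.0341]·P = -0.0013
Cramer: x(z) = 0.0012+0.0633z;  y(z) = 0.0000-0.1646z
into |P−O₁|² = l²: 1.0311z² + 0.0231z + -0.0675 = 0;  Δ = 0.2789;  z = -0.2673 or 0.2449 → z<0 root = -0.2673
x = -0.0157, y = 0.0440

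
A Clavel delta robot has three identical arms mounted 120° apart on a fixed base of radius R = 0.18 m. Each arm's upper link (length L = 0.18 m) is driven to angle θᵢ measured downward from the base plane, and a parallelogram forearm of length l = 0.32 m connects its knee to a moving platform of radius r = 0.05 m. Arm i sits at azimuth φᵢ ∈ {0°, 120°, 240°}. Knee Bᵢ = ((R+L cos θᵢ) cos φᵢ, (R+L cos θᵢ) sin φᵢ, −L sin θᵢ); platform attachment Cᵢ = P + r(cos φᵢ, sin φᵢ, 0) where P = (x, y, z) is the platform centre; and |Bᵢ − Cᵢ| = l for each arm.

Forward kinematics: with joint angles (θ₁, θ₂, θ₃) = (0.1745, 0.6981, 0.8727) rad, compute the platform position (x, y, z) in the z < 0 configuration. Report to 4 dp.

(0.0690, 0.0204, -0.2439)

arm 1 at φ=0.0°: ρ1 = 0.3073;  O1 = (0.3073, 0.0000, -0.0313)
O2 = (0.2679·cos120.0°, 0.2679·sin120.0°, -0.1157) = (-0.1339, 0.2320, -0.1157)
O3 = (0.2457·cos240.0°, 0.2457·sin240.0°, -0.1379) = (-0.1228, -0.2128, -0.1379)
eliminate P² terms by subtracting sphere 1 from 2 and 3
[-0.8824 0.4640 -0.1689]·P = -0.0102;  [-0.8602 -0.4256 -0.2133]·P = -0.0160
Cramer: x(z) = 0.0152-0.2205z;  y(z) = 0.0069-0.0554z
into |P−O₁|² = l²: 1.0517z² + 0.1906z + -0.0161 = 0;  Δ = 0.1040;  z = -0.2439 or 0.0627 → z<0 root = -0.2439
x = 0.0690, y = 0.0204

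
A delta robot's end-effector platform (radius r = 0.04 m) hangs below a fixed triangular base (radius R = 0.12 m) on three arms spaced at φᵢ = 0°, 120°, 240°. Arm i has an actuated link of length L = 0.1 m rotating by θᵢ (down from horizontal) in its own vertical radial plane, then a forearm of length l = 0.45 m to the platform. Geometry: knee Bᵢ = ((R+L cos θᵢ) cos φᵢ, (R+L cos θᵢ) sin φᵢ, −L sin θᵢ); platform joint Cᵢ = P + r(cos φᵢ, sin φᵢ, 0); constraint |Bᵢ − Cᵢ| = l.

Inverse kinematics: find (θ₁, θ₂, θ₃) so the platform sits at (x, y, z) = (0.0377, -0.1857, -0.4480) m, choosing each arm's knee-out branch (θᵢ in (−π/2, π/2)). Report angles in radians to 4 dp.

θ₁ = 0.6111, θ₂ = 1.3968, θ₃ = 0.1749

arm 1 (φ=0.0°): x'=0.0377, y'=-0.1857
  A=0.0423, B=-0.4480, C=(l²−L²−A²−y'²−z²)/(2L)=-0.2224
  √(A²+B²)=0.4500;  θ1 = -1.4767+2.0877 ≈ 0.6111
arm 2 (φ=120.0°): x'=-0.1797, y'=0.0602
  A cos θ + B sin θ = C:  0.2597·cos θ + -0.4480·sin θ = -0.3963
  γ=atan2(-0.4480,0.2597)=-1.0455;  ψ=arccos(-0.7653)=2.4423;  θ2=γ+ψ≈1.3968
arm 3 (φ=240.0°): x'=0.1420, y'=0.1255
  A=-0.0620, B=-0.4480, C=(l²−L²−A²−y'²−z²)/(2L)=-0.1390
  θ3 = atan2(B,A) + arccos(C/0.4523) = 0.1749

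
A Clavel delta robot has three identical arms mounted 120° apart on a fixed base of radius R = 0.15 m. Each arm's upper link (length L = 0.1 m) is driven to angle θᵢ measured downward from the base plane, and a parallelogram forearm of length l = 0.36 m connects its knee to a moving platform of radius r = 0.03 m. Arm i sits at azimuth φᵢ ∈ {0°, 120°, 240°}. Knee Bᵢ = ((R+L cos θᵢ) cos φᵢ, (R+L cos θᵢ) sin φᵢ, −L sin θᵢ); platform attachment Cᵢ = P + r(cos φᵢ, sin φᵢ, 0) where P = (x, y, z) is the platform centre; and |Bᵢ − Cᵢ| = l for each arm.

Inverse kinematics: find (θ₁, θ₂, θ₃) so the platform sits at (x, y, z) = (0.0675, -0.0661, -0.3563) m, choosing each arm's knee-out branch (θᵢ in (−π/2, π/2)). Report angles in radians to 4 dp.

θ₁ = 0.3486, θ₂ = 1.2215, θ₃ = 0.6105

rotate P by −φ1: (0.0675, -0.0661, -0.3563)
  A cos θ + B sin θ = C:  0.0525·cos θ + -0.3563·sin θ = -0.0724
  √(A²+B²)=0.3601;  θ1 = -1.4245+1.7731 ≈ 0.3486
arm 2 (φ=120.0°): x'=-0.0910, y'=-0.0254
  e−x'=0.2110;  (l²−L²−(e−x')²−y'²−z²)/2L = -0.2626
  θ2 = atan2(B,A) + arccos(C/0.4141) = 1.2215
arm 3 (φ=240.0°): x'=0.0235, y'=0.0915
  A cos θ + B sin θ = C:  0.0965·cos θ + -0.3563·sin θ = -0.1252
  √(A²+B²)=0.3691;  θ3 = -1.3063+1.9168 ≈ 0.6105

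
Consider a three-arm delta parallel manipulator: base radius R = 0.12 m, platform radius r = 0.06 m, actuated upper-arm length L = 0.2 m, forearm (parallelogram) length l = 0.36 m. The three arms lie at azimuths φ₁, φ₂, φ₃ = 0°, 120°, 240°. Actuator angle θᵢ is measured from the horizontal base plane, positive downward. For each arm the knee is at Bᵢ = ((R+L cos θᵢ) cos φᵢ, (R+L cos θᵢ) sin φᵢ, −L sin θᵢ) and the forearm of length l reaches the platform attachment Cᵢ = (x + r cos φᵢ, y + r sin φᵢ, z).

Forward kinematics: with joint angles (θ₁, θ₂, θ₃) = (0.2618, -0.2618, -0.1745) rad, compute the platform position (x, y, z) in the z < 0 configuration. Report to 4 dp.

arm 1 at φ=0.0°: ρ1 = 0.2532;  S1 = (0.2532, 0.0000, -0.0518)
arm 2 at φ=120.0°: ρ2 = 0.2532;  S2 = (-0.1266, 0.2193, 0.0518)
arm 3 at φ=240.0°: ρ3 = 0.2570;  S3 = (-0.1285, -0.2225, 0.0347)
|S₂|²−|S₁|² = 0.0000;  |S₃|²−|S₁|² = 0.0005
plane₁₂: -0.7596x+0.4385y+0.2071z = 0.0000
det = 0.6728;  x = -0.0003+0.2497z,  y = -0.0005+-0.0396z
quadratic in z: (1.0639)z²+(-0.0230)z+(-0.0627)=0, √Δ=0.5169 → z ∈ {-0.2321, 0.2538}; z = -0.2321 (taking z<0)
x = -0.0583, y = 0.0087

(-0.0583, 0.0087, -0.2321)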